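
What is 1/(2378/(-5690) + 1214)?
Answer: 2845/3452641 ≈ 0.00082401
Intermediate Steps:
1/(2378/(-5690) + 1214) = 1/(2378*(-1/5690) + 1214) = 1/(-1189/2845 + 1214) = 1/(3452641/2845) = 2845/3452641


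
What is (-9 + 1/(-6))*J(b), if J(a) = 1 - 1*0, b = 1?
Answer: -55/6 ≈ -9.1667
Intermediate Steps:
J(a) = 1 (J(a) = 1 + 0 = 1)
(-9 + 1/(-6))*J(b) = (-9 + 1/(-6))*1 = (-9 - 1/6)*1 = -55/6*1 = -55/6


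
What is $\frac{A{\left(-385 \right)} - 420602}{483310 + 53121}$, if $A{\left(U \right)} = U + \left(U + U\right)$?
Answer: $- \frac{60251}{76633} \approx -0.78623$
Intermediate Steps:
$A{\left(U \right)} = 3 U$ ($A{\left(U \right)} = U + 2 U = 3 U$)
$\frac{A{\left(-385 \right)} - 420602}{483310 + 53121} = \frac{3 \left(-385\right) - 420602}{483310 + 53121} = \frac{-1155 - 420602}{536431} = \left(-421757\right) \frac{1}{536431} = - \frac{60251}{76633}$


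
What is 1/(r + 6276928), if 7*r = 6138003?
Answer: 7/50076499 ≈ 1.3979e-7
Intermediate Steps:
r = 6138003/7 (r = (⅐)*6138003 = 6138003/7 ≈ 8.7686e+5)
1/(r + 6276928) = 1/(6138003/7 + 6276928) = 1/(50076499/7) = 7/50076499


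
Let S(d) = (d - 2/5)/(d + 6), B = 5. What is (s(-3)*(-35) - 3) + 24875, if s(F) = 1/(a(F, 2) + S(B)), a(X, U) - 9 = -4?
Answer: 7409931/298 ≈ 24866.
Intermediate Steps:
S(d) = (-2/5 + d)/(6 + d) (S(d) = (d - 2*1/5)/(6 + d) = (d - 2/5)/(6 + d) = (-2/5 + d)/(6 + d))
a(X, U) = 5 (a(X, U) = 9 - 4 = 5)
s(F) = 55/298 (s(F) = 1/(5 + (-2/5 + 5)/(6 + 5)) = 1/(5 + (23/5)/11) = 1/(5 + (1/11)*(23/5)) = 1/(5 + 23/55) = 1/(298/55) = 55/298)
(s(-3)*(-35) - 3) + 24875 = ((55/298)*(-35) - 3) + 24875 = (-1925/298 - 3) + 24875 = -2819/298 + 24875 = 7409931/298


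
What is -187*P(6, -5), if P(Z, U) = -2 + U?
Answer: 1309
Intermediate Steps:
-187*P(6, -5) = -187*(-2 - 5) = -187*(-7) = 1309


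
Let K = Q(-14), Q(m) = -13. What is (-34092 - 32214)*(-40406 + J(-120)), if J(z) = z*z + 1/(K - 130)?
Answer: 246582664854/143 ≈ 1.7244e+9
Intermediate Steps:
K = -13
J(z) = -1/143 + z**2 (J(z) = z*z + 1/(-13 - 130) = z**2 + 1/(-143) = z**2 - 1/143 = -1/143 + z**2)
(-34092 - 32214)*(-40406 + J(-120)) = (-34092 - 32214)*(-40406 + (-1/143 + (-120)**2)) = -66306*(-40406 + (-1/143 + 14400)) = -66306*(-40406 + 2059199/143) = -66306*(-3718859/143) = 246582664854/143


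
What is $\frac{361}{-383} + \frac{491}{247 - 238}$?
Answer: $\frac{184804}{3447} \approx 53.613$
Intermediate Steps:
$\frac{361}{-383} + \frac{491}{247 - 238} = 361 \left(- \frac{1}{383}\right) + \frac{491}{9} = - \frac{361}{383} + 491 \cdot \frac{1}{9} = - \frac{361}{383} + \frac{491}{9} = \frac{184804}{3447}$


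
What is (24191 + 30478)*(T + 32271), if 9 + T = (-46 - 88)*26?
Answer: 1573264482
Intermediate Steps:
T = -3493 (T = -9 + (-46 - 88)*26 = -9 - 134*26 = -9 - 3484 = -3493)
(24191 + 30478)*(T + 32271) = (24191 + 30478)*(-3493 + 32271) = 54669*28778 = 1573264482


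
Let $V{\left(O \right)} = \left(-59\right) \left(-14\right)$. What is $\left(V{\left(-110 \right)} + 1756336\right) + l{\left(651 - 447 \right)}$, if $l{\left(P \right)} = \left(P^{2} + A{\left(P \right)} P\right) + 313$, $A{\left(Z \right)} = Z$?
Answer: $1840707$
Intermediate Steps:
$V{\left(O \right)} = 826$
$l{\left(P \right)} = 313 + 2 P^{2}$ ($l{\left(P \right)} = \left(P^{2} + P P\right) + 313 = \left(P^{2} + P^{2}\right) + 313 = 2 P^{2} + 313 = 313 + 2 P^{2}$)
$\left(V{\left(-110 \right)} + 1756336\right) + l{\left(651 - 447 \right)} = \left(826 + 1756336\right) + \left(313 + 2 \left(651 - 447\right)^{2}\right) = 1757162 + \left(313 + 2 \cdot 204^{2}\right) = 1757162 + \left(313 + 2 \cdot 41616\right) = 1757162 + \left(313 + 83232\right) = 1757162 + 83545 = 1840707$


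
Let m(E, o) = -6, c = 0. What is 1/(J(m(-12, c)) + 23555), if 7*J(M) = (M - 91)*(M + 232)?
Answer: 7/142963 ≈ 4.8964e-5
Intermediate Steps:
J(M) = (-91 + M)*(232 + M)/7 (J(M) = ((M - 91)*(M + 232))/7 = ((-91 + M)*(232 + M))/7 = (-91 + M)*(232 + M)/7)
1/(J(m(-12, c)) + 23555) = 1/((-3016 + (1/7)*(-6)**2 + (141/7)*(-6)) + 23555) = 1/((-3016 + (1/7)*36 - 846/7) + 23555) = 1/((-3016 + 36/7 - 846/7) + 23555) = 1/(-21922/7 + 23555) = 1/(142963/7) = 7/142963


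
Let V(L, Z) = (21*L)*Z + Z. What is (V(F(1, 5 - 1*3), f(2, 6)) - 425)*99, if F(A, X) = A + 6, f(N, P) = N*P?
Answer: 133749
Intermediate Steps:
F(A, X) = 6 + A
V(L, Z) = Z + 21*L*Z (V(L, Z) = 21*L*Z + Z = Z + 21*L*Z)
(V(F(1, 5 - 1*3), f(2, 6)) - 425)*99 = ((2*6)*(1 + 21*(6 + 1)) - 425)*99 = (12*(1 + 21*7) - 425)*99 = (12*(1 + 147) - 425)*99 = (12*148 - 425)*99 = (1776 - 425)*99 = 1351*99 = 133749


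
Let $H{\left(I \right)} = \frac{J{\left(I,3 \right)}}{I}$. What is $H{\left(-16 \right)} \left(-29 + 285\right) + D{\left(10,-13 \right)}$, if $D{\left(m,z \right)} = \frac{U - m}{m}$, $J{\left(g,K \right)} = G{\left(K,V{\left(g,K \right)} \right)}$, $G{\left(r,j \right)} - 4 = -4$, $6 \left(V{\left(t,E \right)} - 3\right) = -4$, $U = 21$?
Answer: $\frac{11}{10} \approx 1.1$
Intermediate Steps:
$V{\left(t,E \right)} = \frac{7}{3}$ ($V{\left(t,E \right)} = 3 + \frac{1}{6} \left(-4\right) = 3 - \frac{2}{3} = \frac{7}{3}$)
$G{\left(r,j \right)} = 0$ ($G{\left(r,j \right)} = 4 - 4 = 0$)
$J{\left(g,K \right)} = 0$
$H{\left(I \right)} = 0$ ($H{\left(I \right)} = \frac{0}{I} = 0$)
$D{\left(m,z \right)} = \frac{21 - m}{m}$
$H{\left(-16 \right)} \left(-29 + 285\right) + D{\left(10,-13 \right)} = 0 \left(-29 + 285\right) + \frac{21 - 10}{10} = 0 \cdot 256 + \frac{21 - 10}{10} = 0 + \frac{1}{10} \cdot 11 = 0 + \frac{11}{10} = \frac{11}{10}$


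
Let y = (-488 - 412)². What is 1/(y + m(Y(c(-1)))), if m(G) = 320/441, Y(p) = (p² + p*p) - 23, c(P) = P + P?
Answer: 441/357210320 ≈ 1.2346e-6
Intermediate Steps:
c(P) = 2*P
Y(p) = -23 + 2*p² (Y(p) = (p² + p²) - 23 = 2*p² - 23 = -23 + 2*p²)
m(G) = 320/441 (m(G) = 320*(1/441) = 320/441)
y = 810000 (y = (-900)² = 810000)
1/(y + m(Y(c(-1)))) = 1/(810000 + 320/441) = 1/(357210320/441) = 441/357210320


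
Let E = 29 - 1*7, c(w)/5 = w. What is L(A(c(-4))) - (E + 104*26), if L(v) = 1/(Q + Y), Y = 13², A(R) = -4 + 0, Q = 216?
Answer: -1049509/385 ≈ -2726.0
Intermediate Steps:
c(w) = 5*w
A(R) = -4
Y = 169
E = 22 (E = 29 - 7 = 22)
L(v) = 1/385 (L(v) = 1/(216 + 169) = 1/385)
L(A(c(-4))) - (E + 104*26) = 1/385 - (22 + 104*26) = 1/385 - (22 + 2704) = 1/385 - 1*2726 = 1/385 - 2726 = -1049509/385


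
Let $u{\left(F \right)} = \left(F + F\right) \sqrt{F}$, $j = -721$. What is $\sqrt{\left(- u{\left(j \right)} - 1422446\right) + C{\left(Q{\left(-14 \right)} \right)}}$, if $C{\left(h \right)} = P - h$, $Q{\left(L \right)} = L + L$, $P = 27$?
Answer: $\sqrt{-1422391 + 1442 i \sqrt{721}} \approx 16.23 + 1192.8 i$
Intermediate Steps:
$u{\left(F \right)} = 2 F^{\frac{3}{2}}$ ($u{\left(F \right)} = 2 F \sqrt{F} = 2 F^{\frac{3}{2}}$)
$Q{\left(L \right)} = 2 L$
$C{\left(h \right)} = 27 - h$
$\sqrt{\left(- u{\left(j \right)} - 1422446\right) + C{\left(Q{\left(-14 \right)} \right)}} = \sqrt{\left(- 2 \left(-721\right)^{\frac{3}{2}} - 1422446\right) - \left(-27 + 2 \left(-14\right)\right)} = \sqrt{\left(- 2 \left(- 721 i \sqrt{721}\right) - 1422446\right) + \left(27 - -28\right)} = \sqrt{\left(- \left(-1442\right) i \sqrt{721} - 1422446\right) + \left(27 + 28\right)} = \sqrt{\left(1442 i \sqrt{721} - 1422446\right) + 55} = \sqrt{\left(-1422446 + 1442 i \sqrt{721}\right) + 55} = \sqrt{-1422391 + 1442 i \sqrt{721}}$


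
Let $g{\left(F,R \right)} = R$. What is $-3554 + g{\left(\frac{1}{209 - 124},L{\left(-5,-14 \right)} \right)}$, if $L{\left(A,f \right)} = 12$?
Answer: $-3542$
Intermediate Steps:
$-3554 + g{\left(\frac{1}{209 - 124},L{\left(-5,-14 \right)} \right)} = -3554 + 12 = -3542$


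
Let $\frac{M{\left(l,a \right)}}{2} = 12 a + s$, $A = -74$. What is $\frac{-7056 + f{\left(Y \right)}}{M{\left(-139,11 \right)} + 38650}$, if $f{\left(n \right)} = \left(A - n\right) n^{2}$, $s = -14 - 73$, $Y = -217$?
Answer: $\frac{6726671}{38740} \approx 173.64$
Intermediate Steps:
$s = -87$
$f{\left(n \right)} = n^{2} \left(-74 - n\right)$ ($f{\left(n \right)} = \left(-74 - n\right) n^{2} = n^{2} \left(-74 - n\right)$)
$M{\left(l,a \right)} = -174 + 24 a$ ($M{\left(l,a \right)} = 2 \left(12 a - 87\right) = 2 \left(-87 + 12 a\right) = -174 + 24 a$)
$\frac{-7056 + f{\left(Y \right)}}{M{\left(-139,11 \right)} + 38650} = \frac{-7056 + \left(-217\right)^{2} \left(-74 - -217\right)}{\left(-174 + 24 \cdot 11\right) + 38650} = \frac{-7056 + 47089 \left(-74 + 217\right)}{\left(-174 + 264\right) + 38650} = \frac{-7056 + 47089 \cdot 143}{90 + 38650} = \frac{-7056 + 6733727}{38740} = 6726671 \cdot \frac{1}{38740} = \frac{6726671}{38740}$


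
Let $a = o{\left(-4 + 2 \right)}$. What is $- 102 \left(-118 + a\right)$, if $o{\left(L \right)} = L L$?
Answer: $11628$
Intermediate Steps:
$o{\left(L \right)} = L^{2}$
$a = 4$ ($a = \left(-4 + 2\right)^{2} = \left(-2\right)^{2} = 4$)
$- 102 \left(-118 + a\right) = - 102 \left(-118 + 4\right) = \left(-102\right) \left(-114\right) = 11628$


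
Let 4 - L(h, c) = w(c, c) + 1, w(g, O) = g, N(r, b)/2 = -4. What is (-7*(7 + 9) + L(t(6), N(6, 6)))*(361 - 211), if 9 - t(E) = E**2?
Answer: -15150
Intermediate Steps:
N(r, b) = -8 (N(r, b) = 2*(-4) = -8)
t(E) = 9 - E**2
L(h, c) = 3 - c (L(h, c) = 4 - (c + 1) = 4 - (1 + c) = 4 + (-1 - c) = 3 - c)
(-7*(7 + 9) + L(t(6), N(6, 6)))*(361 - 211) = (-7*(7 + 9) + (3 - 1*(-8)))*(361 - 211) = (-7*16 + (3 + 8))*150 = (-112 + 11)*150 = -101*150 = -15150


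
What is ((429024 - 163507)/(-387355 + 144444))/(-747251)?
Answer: 265517/181515487661 ≈ 1.4628e-6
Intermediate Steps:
((429024 - 163507)/(-387355 + 144444))/(-747251) = (265517/(-242911))*(-1/747251) = (265517*(-1/242911))*(-1/747251) = -265517/242911*(-1/747251) = 265517/181515487661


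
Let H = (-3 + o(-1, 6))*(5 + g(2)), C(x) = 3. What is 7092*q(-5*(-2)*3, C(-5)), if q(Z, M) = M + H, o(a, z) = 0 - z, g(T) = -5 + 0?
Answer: 21276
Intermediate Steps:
g(T) = -5
o(a, z) = -z
H = 0 (H = (-3 - 1*6)*(5 - 5) = (-3 - 6)*0 = -9*0 = 0)
q(Z, M) = M (q(Z, M) = M + 0 = M)
7092*q(-5*(-2)*3, C(-5)) = 7092*3 = 21276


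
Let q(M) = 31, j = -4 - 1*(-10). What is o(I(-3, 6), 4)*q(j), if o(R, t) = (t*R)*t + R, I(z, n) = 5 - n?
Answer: -527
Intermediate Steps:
o(R, t) = R + R*t**2 (o(R, t) = (R*t)*t + R = R*t**2 + R = R + R*t**2)
j = 6 (j = -4 + 10 = 6)
o(I(-3, 6), 4)*q(j) = ((5 - 1*6)*(1 + 4**2))*31 = ((5 - 6)*(1 + 16))*31 = -1*17*31 = -17*31 = -527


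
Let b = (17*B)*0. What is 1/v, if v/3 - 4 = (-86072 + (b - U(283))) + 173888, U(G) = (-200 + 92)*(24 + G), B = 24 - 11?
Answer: 1/362928 ≈ 2.7554e-6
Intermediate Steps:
B = 13
U(G) = -2592 - 108*G (U(G) = -108*(24 + G) = -2592 - 108*G)
b = 0 (b = (17*13)*0 = 221*0 = 0)
v = 362928 (v = 12 + 3*((-86072 + (0 - (-2592 - 108*283))) + 173888) = 12 + 3*((-86072 + (0 - (-2592 - 30564))) + 173888) = 12 + 3*((-86072 + (0 - 1*(-33156))) + 173888) = 12 + 3*((-86072 + (0 + 33156)) + 173888) = 12 + 3*((-86072 + 33156) + 173888) = 12 + 3*(-52916 + 173888) = 12 + 3*120972 = 12 + 362916 = 362928)
1/v = 1/362928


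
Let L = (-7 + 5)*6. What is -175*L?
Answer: 2100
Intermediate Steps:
L = -12 (L = -2*6 = -12)
-175*L = -175*(-12) = 2100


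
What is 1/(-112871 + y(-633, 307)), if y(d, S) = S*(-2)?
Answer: -1/113485 ≈ -8.8117e-6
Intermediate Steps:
y(d, S) = -2*S
1/(-112871 + y(-633, 307)) = 1/(-112871 - 2*307) = 1/(-112871 - 614) = 1/(-113485) = -1/113485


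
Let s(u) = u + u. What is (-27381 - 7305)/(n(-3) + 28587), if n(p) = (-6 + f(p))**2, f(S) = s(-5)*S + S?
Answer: -141/118 ≈ -1.1949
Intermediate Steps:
s(u) = 2*u
f(S) = -9*S (f(S) = (2*(-5))*S + S = -10*S + S = -9*S)
n(p) = (-6 - 9*p)**2
(-27381 - 7305)/(n(-3) + 28587) = (-27381 - 7305)/(9*(2 + 3*(-3))**2 + 28587) = -34686/(9*(2 - 9)**2 + 28587) = -34686/(9*(-7)**2 + 28587) = -34686/(9*49 + 28587) = -34686/(441 + 28587) = -34686/29028 = -34686*1/29028 = -141/118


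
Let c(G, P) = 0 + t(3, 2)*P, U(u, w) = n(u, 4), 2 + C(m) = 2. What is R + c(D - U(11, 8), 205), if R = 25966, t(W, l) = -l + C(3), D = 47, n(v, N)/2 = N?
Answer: 25556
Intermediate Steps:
n(v, N) = 2*N
C(m) = 0 (C(m) = -2 + 2 = 0)
U(u, w) = 8 (U(u, w) = 2*4 = 8)
t(W, l) = -l (t(W, l) = -l + 0 = -l)
c(G, P) = -2*P (c(G, P) = 0 + (-1*2)*P = 0 - 2*P = -2*P)
R + c(D - U(11, 8), 205) = 25966 - 2*205 = 25966 - 410 = 25556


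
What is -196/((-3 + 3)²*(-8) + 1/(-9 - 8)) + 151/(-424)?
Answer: 1412617/424 ≈ 3331.6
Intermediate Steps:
-196/((-3 + 3)²*(-8) + 1/(-9 - 8)) + 151/(-424) = -196/(0²*(-8) + 1/(-17)) + 151*(-1/424) = -196/(0*(-8) - 1/17) - 151/424 = -196/(0 - 1/17) - 151/424 = -196/(-1/17) - 151/424 = -196*(-17) - 151/424 = 3332 - 151/424 = 1412617/424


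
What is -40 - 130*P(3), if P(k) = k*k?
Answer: -1210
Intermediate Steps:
P(k) = k**2
-40 - 130*P(3) = -40 - 130*3**2 = -40 - 130*9 = -40 - 1170 = -1210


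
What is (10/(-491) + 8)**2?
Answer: 15350724/241081 ≈ 63.675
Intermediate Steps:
(10/(-491) + 8)**2 = (10*(-1/491) + 8)**2 = (-10/491 + 8)**2 = (3918/491)**2 = 15350724/241081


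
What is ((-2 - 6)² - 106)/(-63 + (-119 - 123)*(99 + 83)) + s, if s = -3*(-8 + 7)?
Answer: 18909/6301 ≈ 3.0010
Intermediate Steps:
s = 3 (s = -3*(-1) = 3)
((-2 - 6)² - 106)/(-63 + (-119 - 123)*(99 + 83)) + s = ((-2 - 6)² - 106)/(-63 + (-119 - 123)*(99 + 83)) + 3 = ((-8)² - 106)/(-63 - 242*182) + 3 = (64 - 106)/(-63 - 44044) + 3 = -42/(-44107) + 3 = -42*(-1/44107) + 3 = 6/6301 + 3 = 18909/6301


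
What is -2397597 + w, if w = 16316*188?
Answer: 669811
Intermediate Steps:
w = 3067408
-2397597 + w = -2397597 + 3067408 = 669811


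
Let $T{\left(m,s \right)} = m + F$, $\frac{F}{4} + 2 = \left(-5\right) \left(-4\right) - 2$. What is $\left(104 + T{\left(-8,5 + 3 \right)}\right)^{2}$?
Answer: $25600$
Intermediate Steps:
$F = 64$ ($F = -8 + 4 \left(\left(-5\right) \left(-4\right) - 2\right) = -8 + 4 \left(20 - 2\right) = -8 + 4 \cdot 18 = -8 + 72 = 64$)
$T{\left(m,s \right)} = 64 + m$ ($T{\left(m,s \right)} = m + 64 = 64 + m$)
$\left(104 + T{\left(-8,5 + 3 \right)}\right)^{2} = \left(104 + \left(64 - 8\right)\right)^{2} = \left(104 + 56\right)^{2} = 160^{2} = 25600$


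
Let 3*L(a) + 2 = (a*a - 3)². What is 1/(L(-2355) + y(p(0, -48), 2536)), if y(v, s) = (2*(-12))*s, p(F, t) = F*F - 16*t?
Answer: 3/30758359841890 ≈ 9.7535e-14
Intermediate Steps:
p(F, t) = F² - 16*t
y(v, s) = -24*s
L(a) = -⅔ + (-3 + a²)²/3 (L(a) = -⅔ + (a*a - 3)²/3 = -⅔ + (a² - 3)²/3 = -⅔ + (-3 + a²)²/3)
1/(L(-2355) + y(p(0, -48), 2536)) = 1/((-⅔ + (-3 + (-2355)²)²/3) - 24*2536) = 1/((-⅔ + (-3 + 5546025)²/3) - 60864) = 1/((-⅔ + (⅓)*5546022²) - 60864) = 1/((-⅔ + (⅓)*30758360024484) - 60864) = 1/((-⅔ + 10252786674828) - 60864) = 1/(30758360024482/3 - 60864) = 1/(30758359841890/3) = 3/30758359841890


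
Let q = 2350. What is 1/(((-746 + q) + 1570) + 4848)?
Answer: 1/8022 ≈ 0.00012466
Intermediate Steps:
1/(((-746 + q) + 1570) + 4848) = 1/(((-746 + 2350) + 1570) + 4848) = 1/((1604 + 1570) + 4848) = 1/(3174 + 4848) = 1/8022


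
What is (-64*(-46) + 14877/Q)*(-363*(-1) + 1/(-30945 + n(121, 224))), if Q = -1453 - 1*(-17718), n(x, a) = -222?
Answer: 108382300596788/101386251 ≈ 1.0690e+6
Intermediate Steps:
Q = 16265 (Q = -1453 + 17718 = 16265)
(-64*(-46) + 14877/Q)*(-363*(-1) + 1/(-30945 + n(121, 224))) = (-64*(-46) + 14877/16265)*(-363*(-1) + 1/(-30945 - 222)) = (2944 + 14877*(1/16265))*(363 + 1/(-31167)) = (2944 + 14877/16265)*(363 - 1/31167) = (47899037/16265)*(11313620/31167) = 108382300596788/101386251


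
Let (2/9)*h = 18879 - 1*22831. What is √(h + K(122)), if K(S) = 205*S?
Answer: √7226 ≈ 85.006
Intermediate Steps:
h = -17784 (h = 9*(18879 - 1*22831)/2 = 9*(18879 - 22831)/2 = (9/2)*(-3952) = -17784)
√(h + K(122)) = √(-17784 + 205*122) = √(-17784 + 25010) = √7226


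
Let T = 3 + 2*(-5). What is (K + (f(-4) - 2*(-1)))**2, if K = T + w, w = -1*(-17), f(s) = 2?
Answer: 196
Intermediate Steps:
T = -7 (T = 3 - 10 = -7)
w = 17
K = 10 (K = -7 + 17 = 10)
(K + (f(-4) - 2*(-1)))**2 = (10 + (2 - 2*(-1)))**2 = (10 + (2 + 2))**2 = (10 + 4)**2 = 14**2 = 196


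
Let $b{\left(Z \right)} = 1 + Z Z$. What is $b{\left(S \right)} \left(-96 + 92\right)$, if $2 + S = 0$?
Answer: $-20$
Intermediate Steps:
$S = -2$ ($S = -2 + 0 = -2$)
$b{\left(Z \right)} = 1 + Z^{2}$
$b{\left(S \right)} \left(-96 + 92\right) = \left(1 + \left(-2\right)^{2}\right) \left(-96 + 92\right) = \left(1 + 4\right) \left(-4\right) = 5 \left(-4\right) = -20$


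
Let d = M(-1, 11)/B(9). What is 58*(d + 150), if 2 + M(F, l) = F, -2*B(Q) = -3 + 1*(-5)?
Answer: 17313/2 ≈ 8656.5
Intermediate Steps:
B(Q) = 4 (B(Q) = -(-3 + 1*(-5))/2 = -(-3 - 5)/2 = -½*(-8) = 4)
M(F, l) = -2 + F
d = -¾ (d = (-2 - 1)/4 = -3*¼ = -¾ ≈ -0.75000)
58*(d + 150) = 58*(-¾ + 150) = 58*(597/4) = 17313/2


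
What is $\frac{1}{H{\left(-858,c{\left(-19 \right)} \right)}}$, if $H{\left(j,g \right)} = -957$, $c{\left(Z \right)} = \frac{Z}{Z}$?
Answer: $- \frac{1}{957} \approx -0.0010449$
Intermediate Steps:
$c{\left(Z \right)} = 1$
$\frac{1}{H{\left(-858,c{\left(-19 \right)} \right)}} = \frac{1}{-957} = - \frac{1}{957}$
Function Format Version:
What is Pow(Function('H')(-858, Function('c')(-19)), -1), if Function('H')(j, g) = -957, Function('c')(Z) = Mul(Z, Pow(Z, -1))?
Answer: Rational(-1, 957) ≈ -0.0010449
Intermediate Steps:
Function('c')(Z) = 1
Pow(Function('H')(-858, Function('c')(-19)), -1) = Pow(-957, -1) = Rational(-1, 957)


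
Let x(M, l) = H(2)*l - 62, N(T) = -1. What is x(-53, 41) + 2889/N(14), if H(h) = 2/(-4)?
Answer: -5943/2 ≈ -2971.5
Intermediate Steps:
H(h) = -1/2 (H(h) = 2*(-1/4) = -1/2)
x(M, l) = -62 - l/2 (x(M, l) = -l/2 - 62 = -62 - l/2)
x(-53, 41) + 2889/N(14) = (-62 - 1/2*41) + 2889/(-1) = (-62 - 41/2) + 2889*(-1) = -165/2 - 2889 = -5943/2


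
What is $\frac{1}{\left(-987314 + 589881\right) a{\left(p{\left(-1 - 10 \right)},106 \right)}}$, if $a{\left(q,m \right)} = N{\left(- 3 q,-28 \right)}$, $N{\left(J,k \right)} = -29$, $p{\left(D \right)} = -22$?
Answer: $\frac{1}{11525557} \approx 8.6764 \cdot 10^{-8}$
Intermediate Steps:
$a{\left(q,m \right)} = -29$
$\frac{1}{\left(-987314 + 589881\right) a{\left(p{\left(-1 - 10 \right)},106 \right)}} = \frac{1}{\left(-987314 + 589881\right) \left(-29\right)} = \frac{1}{-397433} \left(- \frac{1}{29}\right) = \left(- \frac{1}{397433}\right) \left(- \frac{1}{29}\right) = \frac{1}{11525557}$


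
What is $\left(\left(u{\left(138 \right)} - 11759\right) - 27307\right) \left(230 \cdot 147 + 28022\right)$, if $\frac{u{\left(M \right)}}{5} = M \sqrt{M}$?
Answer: $-2415528912 + 42664080 \sqrt{138} \approx -1.9143 \cdot 10^{9}$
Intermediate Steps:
$u{\left(M \right)} = 5 M^{\frac{3}{2}}$ ($u{\left(M \right)} = 5 M \sqrt{M} = 5 M^{\frac{3}{2}}$)
$\left(\left(u{\left(138 \right)} - 11759\right) - 27307\right) \left(230 \cdot 147 + 28022\right) = \left(\left(5 \cdot 138^{\frac{3}{2}} - 11759\right) - 27307\right) \left(230 \cdot 147 + 28022\right) = \left(\left(5 \cdot 138 \sqrt{138} - 11759\right) - 27307\right) \left(33810 + 28022\right) = \left(\left(690 \sqrt{138} - 11759\right) - 27307\right) 61832 = \left(\left(-11759 + 690 \sqrt{138}\right) - 27307\right) 61832 = \left(-39066 + 690 \sqrt{138}\right) 61832 = -2415528912 + 42664080 \sqrt{138}$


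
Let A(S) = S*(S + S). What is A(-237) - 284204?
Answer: -171866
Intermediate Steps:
A(S) = 2*S² (A(S) = S*(2*S) = 2*S²)
A(-237) - 284204 = 2*(-237)² - 284204 = 2*56169 - 284204 = 112338 - 284204 = -171866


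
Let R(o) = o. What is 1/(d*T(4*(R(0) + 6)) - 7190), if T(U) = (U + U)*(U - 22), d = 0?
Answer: -1/7190 ≈ -0.00013908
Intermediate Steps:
T(U) = 2*U*(-22 + U) (T(U) = (2*U)*(-22 + U) = 2*U*(-22 + U))
1/(d*T(4*(R(0) + 6)) - 7190) = 1/(0*(2*(4*(0 + 6))*(-22 + 4*(0 + 6))) - 7190) = 1/(0*(2*(4*6)*(-22 + 4*6)) - 7190) = 1/(0*(2*24*(-22 + 24)) - 7190) = 1/(0*(2*24*2) - 7190) = 1/(0*96 - 7190) = 1/(0 - 7190) = 1/(-7190) = -1/7190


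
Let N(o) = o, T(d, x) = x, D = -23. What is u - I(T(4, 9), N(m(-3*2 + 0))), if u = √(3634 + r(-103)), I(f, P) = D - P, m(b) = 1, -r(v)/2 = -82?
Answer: 24 + 3*√422 ≈ 85.628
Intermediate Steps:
r(v) = 164 (r(v) = -2*(-82) = 164)
I(f, P) = -23 - P
u = 3*√422 (u = √(3634 + 164) = √3798 = 3*√422 ≈ 61.628)
u - I(T(4, 9), N(m(-3*2 + 0))) = 3*√422 - (-23 - 1*1) = 3*√422 - (-23 - 1) = 3*√422 - 1*(-24) = 3*√422 + 24 = 24 + 3*√422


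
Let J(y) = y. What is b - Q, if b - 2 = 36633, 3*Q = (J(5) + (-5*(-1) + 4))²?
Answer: 109709/3 ≈ 36570.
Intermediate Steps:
Q = 196/3 (Q = (5 + (-5*(-1) + 4))²/3 = (5 + (5 + 4))²/3 = (5 + 9)²/3 = (⅓)*14² = (⅓)*196 = 196/3 ≈ 65.333)
b = 36635 (b = 2 + 36633 = 36635)
b - Q = 36635 - 1*196/3 = 36635 - 196/3 = 109709/3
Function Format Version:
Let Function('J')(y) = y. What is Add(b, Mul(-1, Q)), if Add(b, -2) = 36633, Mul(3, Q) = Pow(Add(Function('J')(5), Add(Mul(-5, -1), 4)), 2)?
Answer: Rational(109709, 3) ≈ 36570.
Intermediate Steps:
Q = Rational(196, 3) (Q = Mul(Rational(1, 3), Pow(Add(5, Add(Mul(-5, -1), 4)), 2)) = Mul(Rational(1, 3), Pow(Add(5, Add(5, 4)), 2)) = Mul(Rational(1, 3), Pow(Add(5, 9), 2)) = Mul(Rational(1, 3), Pow(14, 2)) = Mul(Rational(1, 3), 196) = Rational(196, 3) ≈ 65.333)
b = 36635 (b = Add(2, 36633) = 36635)
Add(b, Mul(-1, Q)) = Add(36635, Mul(-1, Rational(196, 3))) = Add(36635, Rational(-196, 3)) = Rational(109709, 3)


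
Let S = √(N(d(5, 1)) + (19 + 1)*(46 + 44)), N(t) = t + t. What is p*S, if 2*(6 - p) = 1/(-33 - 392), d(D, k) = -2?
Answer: 5101*√449/425 ≈ 254.33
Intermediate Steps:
p = 5101/850 (p = 6 - 1/(2*(-33 - 392)) = 6 - ½/(-425) = 6 - ½*(-1/425) = 6 + 1/850 = 5101/850 ≈ 6.0012)
N(t) = 2*t
S = 2*√449 (S = √(2*(-2) + (19 + 1)*(46 + 44)) = √(-4 + 20*90) = √(-4 + 1800) = √1796 = 2*√449 ≈ 42.379)
p*S = 5101*(2*√449)/850 = 5101*√449/425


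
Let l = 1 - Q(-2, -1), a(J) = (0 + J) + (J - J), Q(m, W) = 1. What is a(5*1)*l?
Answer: 0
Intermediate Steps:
a(J) = J (a(J) = J + 0 = J)
l = 0 (l = 1 - 1*1 = 1 - 1 = 0)
a(5*1)*l = (5*1)*0 = 5*0 = 0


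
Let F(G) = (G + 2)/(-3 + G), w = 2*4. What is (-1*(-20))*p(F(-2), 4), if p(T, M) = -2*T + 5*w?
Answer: 800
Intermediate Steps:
w = 8
F(G) = (2 + G)/(-3 + G)
p(T, M) = 40 - 2*T (p(T, M) = -2*T + 5*8 = -2*T + 40 = 40 - 2*T)
(-1*(-20))*p(F(-2), 4) = (-1*(-20))*(40 - 2*(2 - 2)/(-3 - 2)) = 20*(40 - 2*0/(-5)) = 20*(40 - (-2)*0/5) = 20*(40 - 2*0) = 20*(40 + 0) = 20*40 = 800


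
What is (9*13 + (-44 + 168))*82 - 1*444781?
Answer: -425019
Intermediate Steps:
(9*13 + (-44 + 168))*82 - 1*444781 = (117 + 124)*82 - 444781 = 241*82 - 444781 = 19762 - 444781 = -425019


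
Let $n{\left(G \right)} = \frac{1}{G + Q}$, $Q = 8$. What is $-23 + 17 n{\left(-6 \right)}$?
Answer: $- \frac{29}{2} \approx -14.5$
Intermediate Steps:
$n{\left(G \right)} = \frac{1}{8 + G}$ ($n{\left(G \right)} = \frac{1}{G + 8} = \frac{1}{8 + G}$)
$-23 + 17 n{\left(-6 \right)} = -23 + \frac{17}{8 - 6} = -23 + \frac{17}{2} = - \frac{29}{2}$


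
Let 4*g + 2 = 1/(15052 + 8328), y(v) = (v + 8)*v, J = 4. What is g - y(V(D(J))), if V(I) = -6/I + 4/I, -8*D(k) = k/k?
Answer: -35958439/93520 ≈ -384.50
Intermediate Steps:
D(k) = -⅛ (D(k) = -k/(8*k) = -⅛*1 = -⅛)
V(I) = -2/I
y(v) = v*(8 + v) (y(v) = (8 + v)*v = v*(8 + v))
g = -46759/93520 (g = -½ + 1/(4*(15052 + 8328)) = -½ + (¼)/23380 = -½ + (¼)*(1/23380) = -½ + 1/93520 = -46759/93520 ≈ -0.49999)
g - y(V(D(J))) = -46759/93520 - (-2/(-⅛))*(8 - 2/(-⅛)) = -46759/93520 - (-2*(-8))*(8 - 2*(-8)) = -46759/93520 - 16*(8 + 16) = -46759/93520 - 16*24 = -46759/93520 - 1*384 = -46759/93520 - 384 = -35958439/93520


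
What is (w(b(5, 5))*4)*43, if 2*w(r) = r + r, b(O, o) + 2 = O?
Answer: 516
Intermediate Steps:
b(O, o) = -2 + O
w(r) = r (w(r) = (r + r)/2 = (2*r)/2 = r)
(w(b(5, 5))*4)*43 = ((-2 + 5)*4)*43 = (3*4)*43 = 12*43 = 516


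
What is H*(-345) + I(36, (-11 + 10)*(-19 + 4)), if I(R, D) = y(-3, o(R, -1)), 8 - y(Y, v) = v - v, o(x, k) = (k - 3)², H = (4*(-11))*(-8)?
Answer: -121432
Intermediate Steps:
H = 352 (H = -44*(-8) = 352)
o(x, k) = (-3 + k)²
y(Y, v) = 8 (y(Y, v) = 8 - (v - v) = 8 - 1*0 = 8 + 0 = 8)
I(R, D) = 8
H*(-345) + I(36, (-11 + 10)*(-19 + 4)) = 352*(-345) + 8 = -121440 + 8 = -121432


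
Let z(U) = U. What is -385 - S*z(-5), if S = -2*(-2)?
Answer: -365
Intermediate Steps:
S = 4
-385 - S*z(-5) = -385 - 4*(-5) = -385 - 1*(-20) = -385 + 20 = -365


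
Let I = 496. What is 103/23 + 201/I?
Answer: 55711/11408 ≈ 4.8835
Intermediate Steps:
103/23 + 201/I = 103/23 + 201/496 = 55711/11408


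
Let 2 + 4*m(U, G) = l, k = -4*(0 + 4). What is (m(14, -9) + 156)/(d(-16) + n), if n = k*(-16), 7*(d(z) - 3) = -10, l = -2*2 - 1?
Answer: 4319/7212 ≈ 0.59886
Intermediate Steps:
k = -16 (k = -4*4 = -16)
l = -5 (l = -4 - 1 = -5)
d(z) = 11/7 (d(z) = 3 + (⅐)*(-10) = 3 - 10/7 = 11/7)
m(U, G) = -7/4 (m(U, G) = -½ + (¼)*(-5) = -½ - 5/4 = -7/4)
n = 256 (n = -16*(-16) = 256)
(m(14, -9) + 156)/(d(-16) + n) = (-7/4 + 156)/(11/7 + 256) = 617/(4*(1803/7)) = (617/4)*(7/1803) = 4319/7212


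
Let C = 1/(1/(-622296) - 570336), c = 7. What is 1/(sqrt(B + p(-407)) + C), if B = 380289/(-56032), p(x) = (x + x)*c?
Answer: -727967527777275616512/2368548195603722966358617446961 - 740980311114274120369700*I*sqrt(1791066382)/2368548195603722966358617446961 ≈ -3.0735e-10 - 0.01324*I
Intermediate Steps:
p(x) = 14*x (p(x) = (x + x)*7 = (2*x)*7 = 14*x)
B = -380289/56032 (B = 380289*(-1/56032) = -380289/56032 ≈ -6.7870)
C = -622296/354917811457 (C = 1/(-1/622296 - 570336) = 1/(-354917811457/622296) = -622296/354917811457 ≈ -1.7534e-6)
1/(sqrt(B + p(-407)) + C) = 1/(sqrt(-380289/56032 + 14*(-407)) - 622296/354917811457) = 1/(sqrt(-380289/56032 - 5698) - 622296/354917811457) = 1/(sqrt(-319650625/56032) - 622296/354917811457) = 1/(25*I*sqrt(1791066382)/14008 - 622296/354917811457) = 1/(-622296/354917811457 + 25*I*sqrt(1791066382)/14008)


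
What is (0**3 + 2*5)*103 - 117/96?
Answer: 32921/32 ≈ 1028.8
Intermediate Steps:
(0**3 + 2*5)*103 - 117/96 = (0 + 10)*103 - 117*1/96 = 10*103 - 39/32 = 1030 - 39/32 = 32921/32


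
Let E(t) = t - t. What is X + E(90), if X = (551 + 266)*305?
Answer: 249185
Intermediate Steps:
E(t) = 0
X = 249185 (X = 817*305 = 249185)
X + E(90) = 249185 + 0 = 249185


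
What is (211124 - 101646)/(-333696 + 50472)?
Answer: -54739/141612 ≈ -0.38654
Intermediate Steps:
(211124 - 101646)/(-333696 + 50472) = 109478/(-283224) = 109478*(-1/283224) = -54739/141612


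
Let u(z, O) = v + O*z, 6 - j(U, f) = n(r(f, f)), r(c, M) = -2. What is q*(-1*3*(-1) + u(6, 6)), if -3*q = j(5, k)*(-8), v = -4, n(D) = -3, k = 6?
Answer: 840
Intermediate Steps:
j(U, f) = 9 (j(U, f) = 6 - 1*(-3) = 6 + 3 = 9)
u(z, O) = -4 + O*z
q = 24 (q = -3*(-8) = -⅓*(-72) = 24)
q*(-1*3*(-1) + u(6, 6)) = 24*(-1*3*(-1) + (-4 + 6*6)) = 24*(-3*(-1) + (-4 + 36)) = 24*(3 + 32) = 24*35 = 840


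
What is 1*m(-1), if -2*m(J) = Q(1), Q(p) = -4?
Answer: 2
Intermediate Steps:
m(J) = 2 (m(J) = -½*(-4) = 2)
1*m(-1) = 1*2 = 2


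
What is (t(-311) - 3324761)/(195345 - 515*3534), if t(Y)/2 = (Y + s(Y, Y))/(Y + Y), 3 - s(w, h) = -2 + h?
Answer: 344666892/168423605 ≈ 2.0464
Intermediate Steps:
s(w, h) = 5 - h (s(w, h) = 3 - (-2 + h) = 3 + (2 - h) = 5 - h)
t(Y) = 5/Y (t(Y) = 2*((Y + (5 - Y))/(Y + Y)) = 2*(5/((2*Y))) = 2*(5*(1/(2*Y))) = 2*(5/(2*Y)) = 5/Y)
(t(-311) - 3324761)/(195345 - 515*3534) = (5/(-311) - 3324761)/(195345 - 515*3534) = (5*(-1/311) - 3324761)/(195345 - 1820010) = (-5/311 - 3324761)/(-1624665) = -1034000676/311*(-1/1624665) = 344666892/168423605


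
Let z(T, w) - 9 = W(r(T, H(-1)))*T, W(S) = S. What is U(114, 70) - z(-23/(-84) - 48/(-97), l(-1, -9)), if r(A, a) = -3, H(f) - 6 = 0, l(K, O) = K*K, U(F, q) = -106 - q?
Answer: -496197/2716 ≈ -182.69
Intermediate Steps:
l(K, O) = K**2
H(f) = 6 (H(f) = 6 + 0 = 6)
z(T, w) = 9 - 3*T
U(114, 70) - z(-23/(-84) - 48/(-97), l(-1, -9)) = (-106 - 1*70) - (9 - 3*(-23/(-84) - 48/(-97))) = (-106 - 70) - (9 - 3*(-23*(-1/84) - 48*(-1/97))) = -176 - (9 - 3*(23/84 + 48/97)) = -176 - (9 - 3*6263/8148) = -176 - (9 - 6263/2716) = -176 - 1*18181/2716 = -176 - 18181/2716 = -496197/2716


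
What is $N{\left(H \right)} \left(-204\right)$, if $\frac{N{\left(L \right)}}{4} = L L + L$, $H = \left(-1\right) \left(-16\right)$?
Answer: $-221952$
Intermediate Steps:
$H = 16$
$N{\left(L \right)} = 4 L + 4 L^{2}$ ($N{\left(L \right)} = 4 \left(L L + L\right) = 4 \left(L^{2} + L\right) = 4 \left(L + L^{2}\right) = 4 L + 4 L^{2}$)
$N{\left(H \right)} \left(-204\right) = 4 \cdot 16 \left(1 + 16\right) \left(-204\right) = 4 \cdot 16 \cdot 17 \left(-204\right) = 1088 \left(-204\right) = -221952$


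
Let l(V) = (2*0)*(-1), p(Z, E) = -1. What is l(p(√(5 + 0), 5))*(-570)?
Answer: 0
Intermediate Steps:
l(V) = 0 (l(V) = 0*(-1) = 0)
l(p(√(5 + 0), 5))*(-570) = 0*(-570) = 0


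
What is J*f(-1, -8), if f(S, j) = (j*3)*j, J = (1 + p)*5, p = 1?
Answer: 1920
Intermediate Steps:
J = 10 (J = (1 + 1)*5 = 2*5 = 10)
f(S, j) = 3*j² (f(S, j) = (3*j)*j = 3*j²)
J*f(-1, -8) = 10*(3*(-8)²) = 10*(3*64) = 10*192 = 1920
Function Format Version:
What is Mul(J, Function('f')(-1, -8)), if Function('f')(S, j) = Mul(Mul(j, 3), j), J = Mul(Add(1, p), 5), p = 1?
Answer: 1920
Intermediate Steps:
J = 10 (J = Mul(Add(1, 1), 5) = Mul(2, 5) = 10)
Function('f')(S, j) = Mul(3, Pow(j, 2)) (Function('f')(S, j) = Mul(Mul(3, j), j) = Mul(3, Pow(j, 2)))
Mul(J, Function('f')(-1, -8)) = Mul(10, Mul(3, Pow(-8, 2))) = Mul(10, Mul(3, 64)) = Mul(10, 192) = 1920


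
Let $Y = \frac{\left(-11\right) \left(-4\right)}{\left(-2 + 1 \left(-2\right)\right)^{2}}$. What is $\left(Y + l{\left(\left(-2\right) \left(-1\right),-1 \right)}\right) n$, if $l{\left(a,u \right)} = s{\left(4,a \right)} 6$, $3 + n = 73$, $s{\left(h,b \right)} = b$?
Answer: $\frac{2065}{2} \approx 1032.5$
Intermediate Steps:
$n = 70$ ($n = -3 + 73 = 70$)
$l{\left(a,u \right)} = 6 a$ ($l{\left(a,u \right)} = a 6 = 6 a$)
$Y = \frac{11}{4}$ ($Y = \frac{44}{\left(-2 - 2\right)^{2}} = \frac{44}{\left(-4\right)^{2}} = \frac{44}{16} = 44 \cdot \frac{1}{16} = \frac{11}{4} \approx 2.75$)
$\left(Y + l{\left(\left(-2\right) \left(-1\right),-1 \right)}\right) n = \left(\frac{11}{4} + 6 \left(\left(-2\right) \left(-1\right)\right)\right) 70 = \left(\frac{11}{4} + 6 \cdot 2\right) 70 = \left(\frac{11}{4} + 12\right) 70 = \frac{59}{4} \cdot 70 = \frac{2065}{2}$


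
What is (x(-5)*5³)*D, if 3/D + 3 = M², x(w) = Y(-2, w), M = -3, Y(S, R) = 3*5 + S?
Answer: 1625/2 ≈ 812.50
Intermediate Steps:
Y(S, R) = 15 + S
x(w) = 13 (x(w) = 15 - 2 = 13)
D = ½ (D = 3/(-3 + (-3)²) = 3/(-3 + 9) = 3/6 = 3*(⅙) = ½ ≈ 0.50000)
(x(-5)*5³)*D = (13*5³)*(½) = (13*125)*(½) = 1625*(½) = 1625/2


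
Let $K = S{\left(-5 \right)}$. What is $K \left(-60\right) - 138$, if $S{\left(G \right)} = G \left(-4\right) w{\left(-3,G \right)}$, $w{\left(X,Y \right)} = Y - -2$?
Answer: $3462$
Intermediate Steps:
$w{\left(X,Y \right)} = 2 + Y$ ($w{\left(X,Y \right)} = Y + 2 = 2 + Y$)
$S{\left(G \right)} = - 4 G \left(2 + G\right)$ ($S{\left(G \right)} = G \left(-4\right) \left(2 + G\right) = - 4 G \left(2 + G\right)$)
$K = -60$ ($K = \left(-4\right) \left(-5\right) \left(2 - 5\right) = \left(-4\right) \left(-5\right) \left(-3\right) = -60$)
$K \left(-60\right) - 138 = \left(-60\right) \left(-60\right) - 138 = 3600 - 138 = 3462$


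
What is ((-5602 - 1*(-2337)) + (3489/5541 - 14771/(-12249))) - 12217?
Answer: -350221738622/22623903 ≈ -15480.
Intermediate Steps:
((-5602 - 1*(-2337)) + (3489/5541 - 14771/(-12249))) - 12217 = ((-5602 + 2337) + (3489*(1/5541) - 14771*(-1/12249))) - 12217 = (-3265 + (1163/1847 + 14771/12249)) - 12217 = (-3265 + 41527624/22623903) - 12217 = -73825515671/22623903 - 12217 = -350221738622/22623903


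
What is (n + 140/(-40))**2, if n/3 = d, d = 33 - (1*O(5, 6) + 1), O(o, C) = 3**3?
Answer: 529/4 ≈ 132.25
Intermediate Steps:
O(o, C) = 27
d = 5 (d = 33 - (1*27 + 1) = 33 - (27 + 1) = 33 - 1*28 = 33 - 28 = 5)
n = 15 (n = 3*5 = 15)
(n + 140/(-40))**2 = (15 + 140/(-40))**2 = (15 + 140*(-1/40))**2 = (15 - 7/2)**2 = (23/2)**2 = 529/4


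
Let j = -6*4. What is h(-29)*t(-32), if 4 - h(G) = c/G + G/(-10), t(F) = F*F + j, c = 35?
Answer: 66900/29 ≈ 2306.9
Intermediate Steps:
j = -24
t(F) = -24 + F**2 (t(F) = F*F - 24 = F**2 - 24 = -24 + F**2)
h(G) = 4 - 35/G + G/10 (h(G) = 4 - (35/G + G/(-10)) = 4 - (35/G + G*(-1/10)) = 4 - (35/G - G/10) = 4 + (-35/G + G/10) = 4 - 35/G + G/10)
h(-29)*t(-32) = (4 - 35/(-29) + (1/10)*(-29))*(-24 + (-32)**2) = (4 - 35*(-1/29) - 29/10)*(-24 + 1024) = (4 + 35/29 - 29/10)*1000 = (669/290)*1000 = 66900/29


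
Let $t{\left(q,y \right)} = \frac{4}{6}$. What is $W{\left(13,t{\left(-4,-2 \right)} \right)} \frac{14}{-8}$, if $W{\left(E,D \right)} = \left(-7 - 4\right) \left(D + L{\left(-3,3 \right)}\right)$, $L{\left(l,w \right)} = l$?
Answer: $- \frac{539}{12} \approx -44.917$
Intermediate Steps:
$t{\left(q,y \right)} = \frac{2}{3}$ ($t{\left(q,y \right)} = 4 \cdot \frac{1}{6} = \frac{2}{3}$)
$W{\left(E,D \right)} = 33 - 11 D$ ($W{\left(E,D \right)} = \left(-7 - 4\right) \left(D - 3\right) = - 11 \left(-3 + D\right) = 33 - 11 D$)
$W{\left(13,t{\left(-4,-2 \right)} \right)} \frac{14}{-8} = \left(33 - \frac{22}{3}\right) \frac{14}{-8} = \left(33 - \frac{22}{3}\right) 14 \left(- \frac{1}{8}\right) = \frac{77}{3} \left(- \frac{7}{4}\right) = - \frac{539}{12}$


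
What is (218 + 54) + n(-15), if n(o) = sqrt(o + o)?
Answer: 272 + I*sqrt(30) ≈ 272.0 + 5.4772*I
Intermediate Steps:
n(o) = sqrt(2)*sqrt(o) (n(o) = sqrt(2*o) = sqrt(2)*sqrt(o))
(218 + 54) + n(-15) = (218 + 54) + sqrt(2)*sqrt(-15) = 272 + sqrt(2)*(I*sqrt(15)) = 272 + I*sqrt(30)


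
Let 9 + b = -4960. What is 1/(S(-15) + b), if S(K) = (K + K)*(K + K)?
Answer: -1/4069 ≈ -0.00024576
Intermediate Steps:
S(K) = 4*K² (S(K) = (2*K)*(2*K) = 4*K²)
b = -4969 (b = -9 - 4960 = -4969)
1/(S(-15) + b) = 1/(4*(-15)² - 4969) = 1/(4*225 - 4969) = 1/(900 - 4969) = 1/(-4069) = -1/4069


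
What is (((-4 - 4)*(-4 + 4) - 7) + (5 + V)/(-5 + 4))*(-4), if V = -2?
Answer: 40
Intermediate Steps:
(((-4 - 4)*(-4 + 4) - 7) + (5 + V)/(-5 + 4))*(-4) = (((-4 - 4)*(-4 + 4) - 7) + (5 - 2)/(-5 + 4))*(-4) = ((-8*0 - 7) + 3/(-1))*(-4) = ((0 - 7) + 3*(-1))*(-4) = (-7 - 3)*(-4) = -10*(-4) = 40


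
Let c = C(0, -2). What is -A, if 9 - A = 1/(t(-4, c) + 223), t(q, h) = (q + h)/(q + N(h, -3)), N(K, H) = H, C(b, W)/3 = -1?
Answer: -2015/224 ≈ -8.9955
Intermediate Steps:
C(b, W) = -3 (C(b, W) = 3*(-1) = -3)
c = -3
t(q, h) = (h + q)/(-3 + q) (t(q, h) = (q + h)/(q - 3) = (h + q)/(-3 + q))
A = 2015/224 (A = 9 - 1/((-3 - 4)/(-3 - 4) + 223) = 9 - 1/(-7/(-7) + 223) = 9 - 1/(-⅐*(-7) + 223) = 9 - 1/(1 + 223) = 9 - 1/224 = 2015/224 ≈ 8.9955)
-A = -1*2015/224 = -2015/224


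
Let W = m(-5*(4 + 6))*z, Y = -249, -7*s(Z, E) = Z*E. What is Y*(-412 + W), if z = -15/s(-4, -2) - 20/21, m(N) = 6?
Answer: 2363259/28 ≈ 84402.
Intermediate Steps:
s(Z, E) = -E*Z/7 (s(Z, E) = -Z*E/7 = -E*Z/7)
z = 2045/168 (z = -15/((-⅐*(-2)*(-4))) - 20/21 = -15/(-8/7) - 20*1/21 = -15*(-7/8) - 20/21 = 105/8 - 20/21 = 2045/168 ≈ 12.173)
W = 2045/28 (W = 6*(2045/168) = 2045/28 ≈ 73.036)
Y*(-412 + W) = -249*(-412 + 2045/28) = -249*(-9491/28) = 2363259/28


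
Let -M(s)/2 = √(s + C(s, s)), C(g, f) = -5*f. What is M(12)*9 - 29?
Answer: -29 - 72*I*√3 ≈ -29.0 - 124.71*I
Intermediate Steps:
M(s) = -4*√(-s) (M(s) = -2*√(s - 5*s) = -2*2*√(-s) = -4*√(-s))
M(12)*9 - 29 = -4*2*I*√3*9 - 29 = -8*I*√3*9 - 29 = -72*I*√3 - 29 = -29 - 72*I*√3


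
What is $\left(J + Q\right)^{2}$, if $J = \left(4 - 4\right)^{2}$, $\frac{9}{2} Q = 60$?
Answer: $\frac{1600}{9} \approx 177.78$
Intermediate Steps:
$Q = \frac{40}{3}$ ($Q = \frac{2}{9} \cdot 60 = \frac{40}{3} \approx 13.333$)
$J = 0$ ($J = 0^{2} = 0$)
$\left(J + Q\right)^{2} = \left(0 + \frac{40}{3}\right)^{2} = \left(\frac{40}{3}\right)^{2} = \frac{1600}{9}$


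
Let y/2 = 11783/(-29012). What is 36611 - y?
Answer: 531090949/14506 ≈ 36612.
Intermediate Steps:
y = -11783/14506 (y = 2*(11783/(-29012)) = 2*(11783*(-1/29012)) = 2*(-11783/29012) = -11783/14506 ≈ -0.81228)
36611 - y = 36611 - 1*(-11783/14506) = 36611 + 11783/14506 = 531090949/14506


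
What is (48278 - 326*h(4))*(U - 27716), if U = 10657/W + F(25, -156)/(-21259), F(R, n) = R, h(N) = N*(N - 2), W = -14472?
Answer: -194721771280045385/153830124 ≈ -1.2658e+9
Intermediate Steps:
h(N) = N*(-2 + N)
U = -226918963/307660248 (U = 10657/(-14472) + 25/(-21259) = 10657*(-1/14472) + 25*(-1/21259) = -10657/14472 - 25/21259 = -226918963/307660248 ≈ -0.73756)
(48278 - 326*h(4))*(U - 27716) = (48278 - 1304*(-2 + 4))*(-226918963/307660248 - 27716) = (48278 - 1304*2)*(-8527338352531/307660248) = (48278 - 326*8)*(-8527338352531/307660248) = (48278 - 2608)*(-8527338352531/307660248) = 45670*(-8527338352531/307660248) = -194721771280045385/153830124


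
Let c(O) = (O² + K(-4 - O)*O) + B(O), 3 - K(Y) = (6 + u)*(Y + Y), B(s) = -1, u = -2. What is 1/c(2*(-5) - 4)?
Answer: 1/1273 ≈ 0.00078555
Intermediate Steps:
K(Y) = 3 - 8*Y (K(Y) = 3 - (6 - 2)*(Y + Y) = 3 - 4*2*Y = 3 - 8*Y)
c(O) = -1 + O² + O*(35 + 8*O) (c(O) = (O² + (3 - 8*(-4 - O))*O) - 1 = (O² + (3 + (32 + 8*O))*O) - 1 = (O² + (35 + 8*O)*O) - 1 = (O² + O*(35 + 8*O)) - 1 = -1 + O² + O*(35 + 8*O))
1/c(2*(-5) - 4) = 1/(-1 + 9*(2*(-5) - 4)² + 35*(2*(-5) - 4)) = 1/(-1 + 9*(-10 - 4)² + 35*(-10 - 4)) = 1/(-1 + 9*(-14)² + 35*(-14)) = 1/(-1 + 9*196 - 490) = 1/(-1 + 1764 - 490) = 1/1273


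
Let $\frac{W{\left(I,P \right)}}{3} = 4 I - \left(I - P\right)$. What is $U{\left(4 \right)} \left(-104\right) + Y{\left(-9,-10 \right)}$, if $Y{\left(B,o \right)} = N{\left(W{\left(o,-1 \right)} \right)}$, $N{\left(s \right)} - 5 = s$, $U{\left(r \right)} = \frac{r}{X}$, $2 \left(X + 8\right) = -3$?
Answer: $- \frac{840}{19} \approx -44.211$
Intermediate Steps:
$X = - \frac{19}{2}$ ($X = -8 + \frac{1}{2} \left(-3\right) = -8 - \frac{3}{2} = - \frac{19}{2} \approx -9.5$)
$W{\left(I,P \right)} = 3 P + 9 I$ ($W{\left(I,P \right)} = 3 \left(4 I - \left(I - P\right)\right) = 3 \left(P + 3 I\right) = 3 P + 9 I$)
$U{\left(r \right)} = - \frac{2 r}{19}$ ($U{\left(r \right)} = \frac{r}{- \frac{19}{2}} = r \left(- \frac{2}{19}\right) = - \frac{2 r}{19}$)
$N{\left(s \right)} = 5 + s$
$Y{\left(B,o \right)} = 2 + 9 o$ ($Y{\left(B,o \right)} = 5 + \left(3 \left(-1\right) + 9 o\right) = 5 + \left(-3 + 9 o\right) = 2 + 9 o$)
$U{\left(4 \right)} \left(-104\right) + Y{\left(-9,-10 \right)} = \left(- \frac{2}{19}\right) 4 \left(-104\right) + \left(2 + 9 \left(-10\right)\right) = \left(- \frac{8}{19}\right) \left(-104\right) + \left(2 - 90\right) = \frac{832}{19} - 88 = - \frac{840}{19}$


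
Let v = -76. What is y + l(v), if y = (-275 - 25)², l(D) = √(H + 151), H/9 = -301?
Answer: 90000 + I*√2558 ≈ 90000.0 + 50.577*I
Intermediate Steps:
H = -2709 (H = 9*(-301) = -2709)
l(D) = I*√2558 (l(D) = √(-2709 + 151) = √(-2558) = I*√2558)
y = 90000 (y = (-300)² = 90000)
y + l(v) = 90000 + I*√2558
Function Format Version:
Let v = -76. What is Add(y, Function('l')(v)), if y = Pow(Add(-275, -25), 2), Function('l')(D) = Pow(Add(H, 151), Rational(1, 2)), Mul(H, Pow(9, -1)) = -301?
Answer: Add(90000, Mul(I, Pow(2558, Rational(1, 2)))) ≈ Add(90000., Mul(50.577, I))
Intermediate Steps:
H = -2709 (H = Mul(9, -301) = -2709)
Function('l')(D) = Mul(I, Pow(2558, Rational(1, 2))) (Function('l')(D) = Pow(Add(-2709, 151), Rational(1, 2)) = Pow(-2558, Rational(1, 2)) = Mul(I, Pow(2558, Rational(1, 2))))
y = 90000 (y = Pow(-300, 2) = 90000)
Add(y, Function('l')(v)) = Add(90000, Mul(I, Pow(2558, Rational(1, 2))))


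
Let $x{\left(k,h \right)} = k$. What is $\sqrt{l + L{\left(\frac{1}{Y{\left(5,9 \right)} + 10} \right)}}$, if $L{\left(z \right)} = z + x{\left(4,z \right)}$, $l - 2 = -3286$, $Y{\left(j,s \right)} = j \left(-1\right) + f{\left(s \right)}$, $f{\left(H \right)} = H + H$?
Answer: $\frac{i \sqrt{1735097}}{23} \approx 57.271 i$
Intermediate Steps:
$f{\left(H \right)} = 2 H$
$Y{\left(j,s \right)} = - j + 2 s$ ($Y{\left(j,s \right)} = j \left(-1\right) + 2 s = - j + 2 s$)
$l = -3284$ ($l = 2 - 3286 = -3284$)
$L{\left(z \right)} = 4 + z$ ($L{\left(z \right)} = z + 4 = 4 + z$)
$\sqrt{l + L{\left(\frac{1}{Y{\left(5,9 \right)} + 10} \right)}} = \sqrt{-3284 + \left(4 + \frac{1}{\left(\left(-1\right) 5 + 2 \cdot 9\right) + 10}\right)} = \sqrt{-3284 + \left(4 + \frac{1}{\left(-5 + 18\right) + 10}\right)} = \sqrt{-3284 + \left(4 + \frac{1}{13 + 10}\right)} = \sqrt{-3284 + \left(4 + \frac{1}{23}\right)} = \sqrt{-3284 + \frac{93}{23}} = \sqrt{- \frac{75439}{23}} = \frac{i \sqrt{1735097}}{23}$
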